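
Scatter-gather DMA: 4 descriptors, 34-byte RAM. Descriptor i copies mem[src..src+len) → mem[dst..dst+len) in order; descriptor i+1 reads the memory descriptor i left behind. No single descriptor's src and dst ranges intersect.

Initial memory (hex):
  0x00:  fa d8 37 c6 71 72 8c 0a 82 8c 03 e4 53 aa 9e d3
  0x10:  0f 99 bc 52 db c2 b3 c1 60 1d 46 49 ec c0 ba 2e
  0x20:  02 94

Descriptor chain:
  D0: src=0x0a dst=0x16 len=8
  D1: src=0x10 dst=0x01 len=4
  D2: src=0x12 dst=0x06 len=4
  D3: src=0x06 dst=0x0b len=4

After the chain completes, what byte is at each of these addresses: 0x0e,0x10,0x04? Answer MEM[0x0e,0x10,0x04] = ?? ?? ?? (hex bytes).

[0] 0x0a->0x16 len=8 : 03 e4 53 aa 9e d3 0f 99
[1] 0x10->0x01 len=4 : 0f 99 bc 52
[2] 0x12->0x06 len=4 : bc 52 db c2
[3] 0x06->0x0b len=4 : bc 52 db c2
query mem[0x0e]=0xc2, mem[0x10]=0x0f, mem[0x04]=0x52

MEM[0x0e,0x10,0x04] = c2 0f 52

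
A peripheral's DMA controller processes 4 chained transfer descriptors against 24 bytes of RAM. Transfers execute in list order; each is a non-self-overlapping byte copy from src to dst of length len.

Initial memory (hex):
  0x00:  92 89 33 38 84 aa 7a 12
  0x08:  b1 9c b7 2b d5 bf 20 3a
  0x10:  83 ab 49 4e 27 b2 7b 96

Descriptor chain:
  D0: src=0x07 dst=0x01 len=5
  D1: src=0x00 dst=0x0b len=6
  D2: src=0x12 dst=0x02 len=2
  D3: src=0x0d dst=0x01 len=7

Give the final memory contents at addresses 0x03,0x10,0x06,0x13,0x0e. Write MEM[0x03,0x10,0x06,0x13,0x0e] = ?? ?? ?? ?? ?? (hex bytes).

[0] 0x07->0x01 len=5 : 12 b1 9c b7 2b
[1] 0x00->0x0b len=6 : 92 12 b1 9c b7 2b
[2] 0x12->0x02 len=2 : 49 4e
[3] 0x0d->0x01 len=7 : b1 9c b7 2b ab 49 4e
query mem[0x03]=0xb7, mem[0x10]=0x2b, mem[0x06]=0x49, mem[0x13]=0x4e, mem[0x0e]=0x9c

MEM[0x03,0x10,0x06,0x13,0x0e] = b7 2b 49 4e 9c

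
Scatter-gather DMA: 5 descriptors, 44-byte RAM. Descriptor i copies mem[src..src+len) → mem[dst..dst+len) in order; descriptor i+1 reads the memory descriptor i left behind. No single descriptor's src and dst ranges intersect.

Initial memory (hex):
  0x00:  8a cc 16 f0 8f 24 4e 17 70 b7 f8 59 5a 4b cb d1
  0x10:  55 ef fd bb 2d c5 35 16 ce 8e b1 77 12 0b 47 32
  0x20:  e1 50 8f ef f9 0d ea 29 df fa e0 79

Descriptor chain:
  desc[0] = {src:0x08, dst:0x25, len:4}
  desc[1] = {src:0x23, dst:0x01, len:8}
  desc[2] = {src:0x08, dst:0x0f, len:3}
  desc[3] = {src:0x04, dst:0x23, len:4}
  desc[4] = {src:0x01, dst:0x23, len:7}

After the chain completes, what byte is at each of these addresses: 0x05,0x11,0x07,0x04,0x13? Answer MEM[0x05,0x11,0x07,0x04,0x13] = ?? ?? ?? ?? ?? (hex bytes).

MEM[0x05,0x11,0x07,0x04,0x13] = f8 f8 fa b7 bb

  after D0: wrote 4B at 0x25 = 70b7f859
  after D1: wrote 8B at 0x01 = eff970b7f859fae0
  after D2: wrote 3B at 0x0f = e0b7f8
  after D3: wrote 4B at 0x23 = b7f859fa
  after D4: wrote 7B at 0x23 = eff970b7f859fa
query mem[0x05]=0xf8, mem[0x11]=0xf8, mem[0x07]=0xfa, mem[0x04]=0xb7, mem[0x13]=0xbb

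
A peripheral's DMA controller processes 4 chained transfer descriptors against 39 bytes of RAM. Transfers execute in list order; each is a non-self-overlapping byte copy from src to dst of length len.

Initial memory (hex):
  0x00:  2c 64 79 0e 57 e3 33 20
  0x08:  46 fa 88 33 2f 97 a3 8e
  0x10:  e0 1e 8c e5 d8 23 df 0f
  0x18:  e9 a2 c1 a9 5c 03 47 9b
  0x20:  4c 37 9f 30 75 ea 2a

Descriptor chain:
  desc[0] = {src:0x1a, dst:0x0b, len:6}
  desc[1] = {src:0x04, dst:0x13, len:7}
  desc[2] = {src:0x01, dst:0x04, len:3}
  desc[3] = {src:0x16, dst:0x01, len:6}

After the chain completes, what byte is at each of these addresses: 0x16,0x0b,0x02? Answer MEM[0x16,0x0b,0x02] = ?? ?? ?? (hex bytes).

MEM[0x16,0x0b,0x02] = 20 c1 46

  after D0: wrote 6B at 0x0b = c1a95c03479b
  after D1: wrote 7B at 0x13 = 57e3332046fa88
  after D2: wrote 3B at 0x04 = 64790e
  after D3: wrote 6B at 0x01 = 2046fa88c1a9
query mem[0x16]=0x20, mem[0x0b]=0xc1, mem[0x02]=0x46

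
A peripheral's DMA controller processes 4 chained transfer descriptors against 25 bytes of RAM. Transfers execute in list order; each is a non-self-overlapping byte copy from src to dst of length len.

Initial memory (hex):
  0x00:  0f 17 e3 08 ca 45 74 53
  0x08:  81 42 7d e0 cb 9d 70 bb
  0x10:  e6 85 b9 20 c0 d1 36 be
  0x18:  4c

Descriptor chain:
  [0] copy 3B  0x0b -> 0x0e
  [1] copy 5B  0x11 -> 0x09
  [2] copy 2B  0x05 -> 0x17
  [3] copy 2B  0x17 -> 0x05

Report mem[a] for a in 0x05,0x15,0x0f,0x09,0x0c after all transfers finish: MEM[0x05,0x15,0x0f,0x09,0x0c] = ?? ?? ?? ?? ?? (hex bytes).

MEM[0x05,0x15,0x0f,0x09,0x0c] = 45 d1 cb 85 c0

  after D0: wrote 3B at 0x0e = e0cb9d
  after D1: wrote 5B at 0x09 = 85b920c0d1
  after D2: wrote 2B at 0x17 = 4574
  after D3: wrote 2B at 0x05 = 4574
query mem[0x05]=0x45, mem[0x15]=0xd1, mem[0x0f]=0xcb, mem[0x09]=0x85, mem[0x0c]=0xc0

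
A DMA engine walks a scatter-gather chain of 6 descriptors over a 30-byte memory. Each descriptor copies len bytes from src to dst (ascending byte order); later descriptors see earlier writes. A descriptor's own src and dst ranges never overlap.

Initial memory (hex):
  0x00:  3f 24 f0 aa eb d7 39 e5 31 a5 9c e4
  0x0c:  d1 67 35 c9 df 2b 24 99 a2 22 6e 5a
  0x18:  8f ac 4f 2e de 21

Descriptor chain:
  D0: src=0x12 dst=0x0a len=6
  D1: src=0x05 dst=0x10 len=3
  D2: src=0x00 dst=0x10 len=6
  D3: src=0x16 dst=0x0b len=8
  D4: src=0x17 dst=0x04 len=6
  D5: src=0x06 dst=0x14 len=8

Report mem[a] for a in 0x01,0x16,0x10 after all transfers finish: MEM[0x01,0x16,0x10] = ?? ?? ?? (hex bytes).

MEM[0x01,0x16,0x10] = 24 2e 2e

#0 dst[0x0a+6] := {0x24,0x99,0xa2,0x22,0x6e,0x5a}
#1 dst[0x10+3] := {0xd7,0x39,0xe5}
#2 dst[0x10+6] := {0x3f,0x24,0xf0,0xaa,0xeb,0xd7}
#3 dst[0x0b+8] := {0x6e,0x5a,0x8f,0xac,0x4f,0x2e,0xde,0x21}
#4 dst[0x04+6] := {0x5a,0x8f,0xac,0x4f,0x2e,0xde}
#5 dst[0x14+8] := {0xac,0x4f,0x2e,0xde,0x24,0x6e,0x5a,0x8f}
query mem[0x01]=0x24, mem[0x16]=0x2e, mem[0x10]=0x2e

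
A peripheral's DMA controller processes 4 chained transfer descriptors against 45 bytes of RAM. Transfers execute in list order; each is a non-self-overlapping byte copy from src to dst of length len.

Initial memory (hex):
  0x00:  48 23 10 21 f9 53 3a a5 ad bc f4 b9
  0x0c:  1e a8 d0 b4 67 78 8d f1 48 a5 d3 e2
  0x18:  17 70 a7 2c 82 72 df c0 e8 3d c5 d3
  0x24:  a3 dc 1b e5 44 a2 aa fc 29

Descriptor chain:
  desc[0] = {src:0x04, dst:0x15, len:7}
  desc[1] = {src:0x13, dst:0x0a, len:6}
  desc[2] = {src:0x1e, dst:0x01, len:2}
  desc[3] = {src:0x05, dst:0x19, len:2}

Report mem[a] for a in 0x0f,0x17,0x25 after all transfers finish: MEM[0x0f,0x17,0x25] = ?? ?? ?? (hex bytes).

#0 dst[0x15+7] := {0xf9,0x53,0x3a,0xa5,0xad,0xbc,0xf4}
#1 dst[0x0a+6] := {0xf1,0x48,0xf9,0x53,0x3a,0xa5}
#2 dst[0x01+2] := {0xdf,0xc0}
#3 dst[0x19+2] := {0x53,0x3a}
query mem[0x0f]=0xa5, mem[0x17]=0x3a, mem[0x25]=0xdc

MEM[0x0f,0x17,0x25] = a5 3a dc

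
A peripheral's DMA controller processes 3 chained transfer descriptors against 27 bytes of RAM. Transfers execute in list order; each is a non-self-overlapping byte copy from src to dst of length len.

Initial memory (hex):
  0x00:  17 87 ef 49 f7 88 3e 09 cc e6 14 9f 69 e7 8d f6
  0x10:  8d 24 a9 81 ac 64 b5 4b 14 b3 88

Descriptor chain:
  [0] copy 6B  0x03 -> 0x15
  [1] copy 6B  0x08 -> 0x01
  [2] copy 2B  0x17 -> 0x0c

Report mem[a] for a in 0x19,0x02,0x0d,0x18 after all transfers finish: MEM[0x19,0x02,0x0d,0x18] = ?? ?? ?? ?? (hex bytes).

MEM[0x19,0x02,0x0d,0x18] = 09 e6 3e 3e

[0] 0x03->0x15 len=6 : 49 f7 88 3e 09 cc
[1] 0x08->0x01 len=6 : cc e6 14 9f 69 e7
[2] 0x17->0x0c len=2 : 88 3e
query mem[0x19]=0x09, mem[0x02]=0xe6, mem[0x0d]=0x3e, mem[0x18]=0x3e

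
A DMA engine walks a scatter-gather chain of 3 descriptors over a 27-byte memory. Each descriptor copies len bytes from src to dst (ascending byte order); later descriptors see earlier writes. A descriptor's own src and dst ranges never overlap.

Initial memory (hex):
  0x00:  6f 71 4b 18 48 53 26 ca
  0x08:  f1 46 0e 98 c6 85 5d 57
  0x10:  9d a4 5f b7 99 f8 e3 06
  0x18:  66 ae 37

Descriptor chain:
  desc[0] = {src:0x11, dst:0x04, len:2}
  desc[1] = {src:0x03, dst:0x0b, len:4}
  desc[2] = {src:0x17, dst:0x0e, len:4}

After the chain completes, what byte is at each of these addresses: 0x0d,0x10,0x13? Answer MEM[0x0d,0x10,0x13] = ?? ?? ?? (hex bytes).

  after D0: wrote 2B at 0x04 = a45f
  after D1: wrote 4B at 0x0b = 18a45f26
  after D2: wrote 4B at 0x0e = 0666ae37
query mem[0x0d]=0x5f, mem[0x10]=0xae, mem[0x13]=0xb7

MEM[0x0d,0x10,0x13] = 5f ae b7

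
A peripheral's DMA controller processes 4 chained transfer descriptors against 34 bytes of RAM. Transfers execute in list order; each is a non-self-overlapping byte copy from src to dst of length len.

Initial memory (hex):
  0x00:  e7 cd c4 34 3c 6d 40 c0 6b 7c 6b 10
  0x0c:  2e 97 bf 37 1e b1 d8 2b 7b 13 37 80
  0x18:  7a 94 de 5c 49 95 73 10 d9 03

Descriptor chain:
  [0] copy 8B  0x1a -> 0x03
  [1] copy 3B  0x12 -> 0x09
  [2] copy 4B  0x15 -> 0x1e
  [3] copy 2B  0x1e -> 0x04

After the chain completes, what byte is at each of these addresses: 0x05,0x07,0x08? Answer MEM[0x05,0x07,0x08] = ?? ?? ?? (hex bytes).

[0] 0x1a->0x03 len=8 : de 5c 49 95 73 10 d9 03
[1] 0x12->0x09 len=3 : d8 2b 7b
[2] 0x15->0x1e len=4 : 13 37 80 7a
[3] 0x1e->0x04 len=2 : 13 37
query mem[0x05]=0x37, mem[0x07]=0x73, mem[0x08]=0x10

MEM[0x05,0x07,0x08] = 37 73 10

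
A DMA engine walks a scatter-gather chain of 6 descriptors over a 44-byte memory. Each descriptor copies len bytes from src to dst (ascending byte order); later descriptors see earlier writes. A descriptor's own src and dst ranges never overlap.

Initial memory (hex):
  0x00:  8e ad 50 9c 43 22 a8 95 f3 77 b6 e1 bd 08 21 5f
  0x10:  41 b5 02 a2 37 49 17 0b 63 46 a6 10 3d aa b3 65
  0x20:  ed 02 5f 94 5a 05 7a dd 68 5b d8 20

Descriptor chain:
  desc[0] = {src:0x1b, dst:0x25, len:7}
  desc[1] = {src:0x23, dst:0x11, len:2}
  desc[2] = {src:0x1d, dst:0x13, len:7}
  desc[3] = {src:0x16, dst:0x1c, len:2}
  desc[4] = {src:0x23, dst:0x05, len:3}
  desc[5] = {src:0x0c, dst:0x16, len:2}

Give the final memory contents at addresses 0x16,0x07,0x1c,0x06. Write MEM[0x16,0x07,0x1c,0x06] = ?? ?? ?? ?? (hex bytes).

MEM[0x16,0x07,0x1c,0x06] = bd 10 ed 5a

D0: mem[0x25..0x2b] <- [10 3d aa b3 65 ed 02]
D1: mem[0x11..0x12] <- [94 5a]
D2: mem[0x13..0x19] <- [aa b3 65 ed 02 5f 94]
D3: mem[0x1c..0x1d] <- [ed 02]
D4: mem[0x05..0x07] <- [94 5a 10]
D5: mem[0x16..0x17] <- [bd 08]
query mem[0x16]=0xbd, mem[0x07]=0x10, mem[0x1c]=0xed, mem[0x06]=0x5a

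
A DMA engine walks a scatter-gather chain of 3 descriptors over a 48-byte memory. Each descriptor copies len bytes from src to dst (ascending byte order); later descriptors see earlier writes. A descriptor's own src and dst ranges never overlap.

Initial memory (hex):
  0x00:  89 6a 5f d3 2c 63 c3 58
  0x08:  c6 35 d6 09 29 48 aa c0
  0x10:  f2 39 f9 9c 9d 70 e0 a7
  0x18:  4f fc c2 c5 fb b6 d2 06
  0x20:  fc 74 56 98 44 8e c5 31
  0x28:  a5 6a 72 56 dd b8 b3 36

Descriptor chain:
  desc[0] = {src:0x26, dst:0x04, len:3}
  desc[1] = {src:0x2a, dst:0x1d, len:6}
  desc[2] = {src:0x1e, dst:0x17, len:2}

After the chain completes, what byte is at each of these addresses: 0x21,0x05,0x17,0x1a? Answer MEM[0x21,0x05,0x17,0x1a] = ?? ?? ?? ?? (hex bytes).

  after D0: wrote 3B at 0x04 = c531a5
  after D1: wrote 6B at 0x1d = 7256ddb8b336
  after D2: wrote 2B at 0x17 = 56dd
query mem[0x21]=0xb3, mem[0x05]=0x31, mem[0x17]=0x56, mem[0x1a]=0xc2

MEM[0x21,0x05,0x17,0x1a] = b3 31 56 c2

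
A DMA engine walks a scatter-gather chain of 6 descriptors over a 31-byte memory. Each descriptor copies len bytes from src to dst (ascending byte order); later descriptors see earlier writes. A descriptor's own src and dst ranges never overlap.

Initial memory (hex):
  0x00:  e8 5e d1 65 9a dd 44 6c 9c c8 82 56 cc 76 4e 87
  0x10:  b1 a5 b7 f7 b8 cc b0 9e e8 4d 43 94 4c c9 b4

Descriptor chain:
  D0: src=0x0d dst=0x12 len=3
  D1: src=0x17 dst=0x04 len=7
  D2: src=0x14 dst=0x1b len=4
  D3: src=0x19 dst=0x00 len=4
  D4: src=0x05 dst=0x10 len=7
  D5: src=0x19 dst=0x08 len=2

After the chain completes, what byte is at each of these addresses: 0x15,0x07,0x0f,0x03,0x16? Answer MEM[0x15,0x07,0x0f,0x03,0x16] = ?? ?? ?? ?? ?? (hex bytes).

[0] 0x0d->0x12 len=3 : 76 4e 87
[1] 0x17->0x04 len=7 : 9e e8 4d 43 94 4c c9
[2] 0x14->0x1b len=4 : 87 cc b0 9e
[3] 0x19->0x00 len=4 : 4d 43 87 cc
[4] 0x05->0x10 len=7 : e8 4d 43 94 4c c9 56
[5] 0x19->0x08 len=2 : 4d 43
query mem[0x15]=0xc9, mem[0x07]=0x43, mem[0x0f]=0x87, mem[0x03]=0xcc, mem[0x16]=0x56

MEM[0x15,0x07,0x0f,0x03,0x16] = c9 43 87 cc 56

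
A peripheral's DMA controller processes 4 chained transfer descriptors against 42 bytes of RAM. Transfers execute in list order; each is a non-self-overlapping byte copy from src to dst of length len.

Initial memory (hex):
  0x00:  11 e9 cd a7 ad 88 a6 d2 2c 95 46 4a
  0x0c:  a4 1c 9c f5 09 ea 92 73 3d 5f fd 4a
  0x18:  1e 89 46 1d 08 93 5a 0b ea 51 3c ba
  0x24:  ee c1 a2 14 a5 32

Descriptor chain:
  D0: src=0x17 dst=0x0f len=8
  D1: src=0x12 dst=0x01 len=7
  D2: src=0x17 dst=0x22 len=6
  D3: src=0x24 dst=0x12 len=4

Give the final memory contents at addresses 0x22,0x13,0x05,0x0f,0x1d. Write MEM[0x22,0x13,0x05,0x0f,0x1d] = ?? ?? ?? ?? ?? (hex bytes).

MEM[0x22,0x13,0x05,0x0f,0x1d] = 4a 46 5a 4a 93

D0: mem[0x0f..0x16] <- [4a 1e 89 46 1d 08 93 5a]
D1: mem[0x01..0x07] <- [46 1d 08 93 5a 4a 1e]
D2: mem[0x22..0x27] <- [4a 1e 89 46 1d 08]
D3: mem[0x12..0x15] <- [89 46 1d 08]
query mem[0x22]=0x4a, mem[0x13]=0x46, mem[0x05]=0x5a, mem[0x0f]=0x4a, mem[0x1d]=0x93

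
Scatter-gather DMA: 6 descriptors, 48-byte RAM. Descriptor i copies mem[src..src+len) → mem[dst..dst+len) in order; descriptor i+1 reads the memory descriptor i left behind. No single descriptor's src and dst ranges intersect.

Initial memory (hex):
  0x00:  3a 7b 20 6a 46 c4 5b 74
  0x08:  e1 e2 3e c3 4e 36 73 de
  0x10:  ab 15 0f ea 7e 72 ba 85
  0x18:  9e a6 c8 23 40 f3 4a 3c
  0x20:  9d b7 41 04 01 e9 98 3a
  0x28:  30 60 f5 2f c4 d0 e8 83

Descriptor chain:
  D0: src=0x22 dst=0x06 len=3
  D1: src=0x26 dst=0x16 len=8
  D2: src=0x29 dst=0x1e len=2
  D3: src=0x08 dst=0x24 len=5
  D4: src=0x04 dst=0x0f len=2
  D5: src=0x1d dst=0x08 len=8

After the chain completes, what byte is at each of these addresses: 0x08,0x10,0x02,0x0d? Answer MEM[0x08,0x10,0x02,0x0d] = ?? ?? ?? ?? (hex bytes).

MEM[0x08,0x10,0x02,0x0d] = d0 c4 20 41

#0 dst[0x06+3] := {0x41,0x04,0x01}
#1 dst[0x16+8] := {0x98,0x3a,0x30,0x60,0xf5,0x2f,0xc4,0xd0}
#2 dst[0x1e+2] := {0x60,0xf5}
#3 dst[0x24+5] := {0x01,0xe2,0x3e,0xc3,0x4e}
#4 dst[0x0f+2] := {0x46,0xc4}
#5 dst[0x08+8] := {0xd0,0x60,0xf5,0x9d,0xb7,0x41,0x04,0x01}
query mem[0x08]=0xd0, mem[0x10]=0xc4, mem[0x02]=0x20, mem[0x0d]=0x41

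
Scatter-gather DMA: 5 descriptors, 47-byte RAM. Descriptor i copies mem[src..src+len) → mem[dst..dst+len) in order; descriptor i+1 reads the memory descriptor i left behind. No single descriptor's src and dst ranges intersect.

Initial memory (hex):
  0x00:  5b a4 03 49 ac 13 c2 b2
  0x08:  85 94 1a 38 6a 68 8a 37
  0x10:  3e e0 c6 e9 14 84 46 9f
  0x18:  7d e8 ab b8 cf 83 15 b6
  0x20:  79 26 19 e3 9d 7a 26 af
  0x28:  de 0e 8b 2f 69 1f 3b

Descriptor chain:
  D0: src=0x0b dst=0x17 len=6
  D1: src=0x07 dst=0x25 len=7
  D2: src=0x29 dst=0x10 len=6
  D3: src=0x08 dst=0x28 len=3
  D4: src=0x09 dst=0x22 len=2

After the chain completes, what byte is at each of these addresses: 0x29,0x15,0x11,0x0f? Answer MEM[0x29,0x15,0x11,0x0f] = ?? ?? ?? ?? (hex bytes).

#0 dst[0x17+6] := {0x38,0x6a,0x68,0x8a,0x37,0x3e}
#1 dst[0x25+7] := {0xb2,0x85,0x94,0x1a,0x38,0x6a,0x68}
#2 dst[0x10+6] := {0x38,0x6a,0x68,0x69,0x1f,0x3b}
#3 dst[0x28+3] := {0x85,0x94,0x1a}
#4 dst[0x22+2] := {0x94,0x1a}
query mem[0x29]=0x94, mem[0x15]=0x3b, mem[0x11]=0x6a, mem[0x0f]=0x37

MEM[0x29,0x15,0x11,0x0f] = 94 3b 6a 37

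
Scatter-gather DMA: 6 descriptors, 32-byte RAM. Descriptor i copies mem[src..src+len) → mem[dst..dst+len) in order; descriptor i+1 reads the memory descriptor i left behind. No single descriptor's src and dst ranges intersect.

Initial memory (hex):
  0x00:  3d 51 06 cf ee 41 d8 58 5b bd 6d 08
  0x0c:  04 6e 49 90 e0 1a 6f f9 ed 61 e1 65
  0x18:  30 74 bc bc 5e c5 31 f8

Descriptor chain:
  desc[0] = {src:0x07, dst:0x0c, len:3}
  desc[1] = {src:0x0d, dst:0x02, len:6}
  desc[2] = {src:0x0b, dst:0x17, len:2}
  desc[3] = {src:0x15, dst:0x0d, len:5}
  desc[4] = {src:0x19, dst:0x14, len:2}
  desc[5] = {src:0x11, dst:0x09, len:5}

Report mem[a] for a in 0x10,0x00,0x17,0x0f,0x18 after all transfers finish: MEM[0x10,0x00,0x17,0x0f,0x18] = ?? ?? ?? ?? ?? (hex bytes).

D0: mem[0x0c..0x0e] <- [58 5b bd]
D1: mem[0x02..0x07] <- [5b bd 90 e0 1a 6f]
D2: mem[0x17..0x18] <- [08 58]
D3: mem[0x0d..0x11] <- [61 e1 08 58 74]
D4: mem[0x14..0x15] <- [74 bc]
D5: mem[0x09..0x0d] <- [74 6f f9 74 bc]
query mem[0x10]=0x58, mem[0x00]=0x3d, mem[0x17]=0x08, mem[0x0f]=0x08, mem[0x18]=0x58

MEM[0x10,0x00,0x17,0x0f,0x18] = 58 3d 08 08 58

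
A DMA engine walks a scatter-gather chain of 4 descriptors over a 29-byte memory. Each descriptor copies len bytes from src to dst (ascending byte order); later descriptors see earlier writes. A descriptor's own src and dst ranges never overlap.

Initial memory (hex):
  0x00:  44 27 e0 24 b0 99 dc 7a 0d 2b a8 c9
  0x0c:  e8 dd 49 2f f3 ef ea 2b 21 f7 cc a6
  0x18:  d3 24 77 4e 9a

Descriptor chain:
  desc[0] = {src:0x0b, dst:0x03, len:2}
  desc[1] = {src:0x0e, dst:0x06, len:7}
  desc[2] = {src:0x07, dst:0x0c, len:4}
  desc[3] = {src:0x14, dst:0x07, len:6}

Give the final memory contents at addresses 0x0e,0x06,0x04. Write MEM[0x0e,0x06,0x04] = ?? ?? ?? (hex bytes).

MEM[0x0e,0x06,0x04] = ef 49 e8

[0] 0x0b->0x03 len=2 : c9 e8
[1] 0x0e->0x06 len=7 : 49 2f f3 ef ea 2b 21
[2] 0x07->0x0c len=4 : 2f f3 ef ea
[3] 0x14->0x07 len=6 : 21 f7 cc a6 d3 24
query mem[0x0e]=0xef, mem[0x06]=0x49, mem[0x04]=0xe8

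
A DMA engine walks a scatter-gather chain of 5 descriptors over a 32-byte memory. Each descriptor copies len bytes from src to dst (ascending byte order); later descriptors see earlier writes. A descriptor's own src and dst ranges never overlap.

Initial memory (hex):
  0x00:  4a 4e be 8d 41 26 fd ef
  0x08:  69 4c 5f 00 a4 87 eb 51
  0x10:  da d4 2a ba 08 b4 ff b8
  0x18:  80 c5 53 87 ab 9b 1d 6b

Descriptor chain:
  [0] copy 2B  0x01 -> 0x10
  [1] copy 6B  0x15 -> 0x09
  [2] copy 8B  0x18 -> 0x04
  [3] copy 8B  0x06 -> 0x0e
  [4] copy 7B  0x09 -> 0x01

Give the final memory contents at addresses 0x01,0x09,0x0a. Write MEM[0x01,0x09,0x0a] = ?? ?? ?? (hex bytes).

D0: mem[0x10..0x11] <- [4e be]
D1: mem[0x09..0x0e] <- [b4 ff b8 80 c5 53]
D2: mem[0x04..0x0b] <- [80 c5 53 87 ab 9b 1d 6b]
D3: mem[0x0e..0x15] <- [53 87 ab 9b 1d 6b 80 c5]
D4: mem[0x01..0x07] <- [9b 1d 6b 80 c5 53 87]
query mem[0x01]=0x9b, mem[0x09]=0x9b, mem[0x0a]=0x1d

MEM[0x01,0x09,0x0a] = 9b 9b 1d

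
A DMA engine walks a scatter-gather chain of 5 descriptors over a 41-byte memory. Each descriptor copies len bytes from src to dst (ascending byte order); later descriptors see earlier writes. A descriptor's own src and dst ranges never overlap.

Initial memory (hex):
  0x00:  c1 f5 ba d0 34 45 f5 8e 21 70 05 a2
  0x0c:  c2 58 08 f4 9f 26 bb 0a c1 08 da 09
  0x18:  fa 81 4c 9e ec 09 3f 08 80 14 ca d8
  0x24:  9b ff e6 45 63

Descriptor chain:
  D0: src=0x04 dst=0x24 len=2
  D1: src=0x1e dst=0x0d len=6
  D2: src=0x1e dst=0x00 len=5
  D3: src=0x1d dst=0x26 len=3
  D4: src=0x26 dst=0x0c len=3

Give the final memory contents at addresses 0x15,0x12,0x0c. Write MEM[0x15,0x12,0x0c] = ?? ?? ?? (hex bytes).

MEM[0x15,0x12,0x0c] = 08 d8 09

  after D0: wrote 2B at 0x24 = 3445
  after D1: wrote 6B at 0x0d = 3f088014cad8
  after D2: wrote 5B at 0x00 = 3f088014ca
  after D3: wrote 3B at 0x26 = 093f08
  after D4: wrote 3B at 0x0c = 093f08
query mem[0x15]=0x08, mem[0x12]=0xd8, mem[0x0c]=0x09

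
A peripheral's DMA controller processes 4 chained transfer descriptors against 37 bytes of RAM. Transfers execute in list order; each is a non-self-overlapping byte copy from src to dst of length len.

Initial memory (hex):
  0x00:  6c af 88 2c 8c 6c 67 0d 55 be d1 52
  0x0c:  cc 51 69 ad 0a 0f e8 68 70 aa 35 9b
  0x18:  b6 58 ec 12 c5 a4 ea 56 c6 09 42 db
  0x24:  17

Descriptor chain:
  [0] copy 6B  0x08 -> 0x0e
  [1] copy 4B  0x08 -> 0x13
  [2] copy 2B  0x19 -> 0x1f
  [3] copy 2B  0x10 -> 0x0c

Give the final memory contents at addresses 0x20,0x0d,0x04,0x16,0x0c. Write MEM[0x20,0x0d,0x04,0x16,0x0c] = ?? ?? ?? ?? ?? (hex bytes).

MEM[0x20,0x0d,0x04,0x16,0x0c] = ec 52 8c 52 d1

#0 dst[0x0e+6] := {0x55,0xbe,0xd1,0x52,0xcc,0x51}
#1 dst[0x13+4] := {0x55,0xbe,0xd1,0x52}
#2 dst[0x1f+2] := {0x58,0xec}
#3 dst[0x0c+2] := {0xd1,0x52}
query mem[0x20]=0xec, mem[0x0d]=0x52, mem[0x04]=0x8c, mem[0x16]=0x52, mem[0x0c]=0xd1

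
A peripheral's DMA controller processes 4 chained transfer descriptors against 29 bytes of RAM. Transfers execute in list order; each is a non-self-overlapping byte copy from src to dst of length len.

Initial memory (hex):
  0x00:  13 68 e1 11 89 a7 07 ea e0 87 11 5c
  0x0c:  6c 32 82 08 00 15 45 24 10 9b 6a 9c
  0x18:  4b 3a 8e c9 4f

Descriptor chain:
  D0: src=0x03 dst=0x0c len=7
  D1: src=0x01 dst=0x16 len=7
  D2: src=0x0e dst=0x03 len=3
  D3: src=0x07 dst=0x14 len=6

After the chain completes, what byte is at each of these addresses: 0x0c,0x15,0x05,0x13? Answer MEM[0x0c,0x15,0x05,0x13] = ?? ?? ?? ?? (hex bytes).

MEM[0x0c,0x15,0x05,0x13] = 11 e0 ea 24

#0 dst[0x0c+7] := {0x11,0x89,0xa7,0x07,0xea,0xe0,0x87}
#1 dst[0x16+7] := {0x68,0xe1,0x11,0x89,0xa7,0x07,0xea}
#2 dst[0x03+3] := {0xa7,0x07,0xea}
#3 dst[0x14+6] := {0xea,0xe0,0x87,0x11,0x5c,0x11}
query mem[0x0c]=0x11, mem[0x15]=0xe0, mem[0x05]=0xea, mem[0x13]=0x24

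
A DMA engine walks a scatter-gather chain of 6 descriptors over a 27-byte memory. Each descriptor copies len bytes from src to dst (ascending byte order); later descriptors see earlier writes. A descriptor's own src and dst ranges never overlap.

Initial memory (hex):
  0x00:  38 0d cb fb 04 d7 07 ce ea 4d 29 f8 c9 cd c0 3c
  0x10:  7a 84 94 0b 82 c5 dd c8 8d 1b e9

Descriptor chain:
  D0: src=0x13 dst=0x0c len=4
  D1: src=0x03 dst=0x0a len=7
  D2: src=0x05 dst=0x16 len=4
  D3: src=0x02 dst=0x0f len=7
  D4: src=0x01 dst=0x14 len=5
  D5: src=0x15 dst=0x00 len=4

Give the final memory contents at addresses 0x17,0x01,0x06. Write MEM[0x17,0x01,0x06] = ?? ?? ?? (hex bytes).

D0: mem[0x0c..0x0f] <- [0b 82 c5 dd]
D1: mem[0x0a..0x10] <- [fb 04 d7 07 ce ea 4d]
D2: mem[0x16..0x19] <- [d7 07 ce ea]
D3: mem[0x0f..0x15] <- [cb fb 04 d7 07 ce ea]
D4: mem[0x14..0x18] <- [0d cb fb 04 d7]
D5: mem[0x00..0x03] <- [cb fb 04 d7]
query mem[0x17]=0x04, mem[0x01]=0xfb, mem[0x06]=0x07

MEM[0x17,0x01,0x06] = 04 fb 07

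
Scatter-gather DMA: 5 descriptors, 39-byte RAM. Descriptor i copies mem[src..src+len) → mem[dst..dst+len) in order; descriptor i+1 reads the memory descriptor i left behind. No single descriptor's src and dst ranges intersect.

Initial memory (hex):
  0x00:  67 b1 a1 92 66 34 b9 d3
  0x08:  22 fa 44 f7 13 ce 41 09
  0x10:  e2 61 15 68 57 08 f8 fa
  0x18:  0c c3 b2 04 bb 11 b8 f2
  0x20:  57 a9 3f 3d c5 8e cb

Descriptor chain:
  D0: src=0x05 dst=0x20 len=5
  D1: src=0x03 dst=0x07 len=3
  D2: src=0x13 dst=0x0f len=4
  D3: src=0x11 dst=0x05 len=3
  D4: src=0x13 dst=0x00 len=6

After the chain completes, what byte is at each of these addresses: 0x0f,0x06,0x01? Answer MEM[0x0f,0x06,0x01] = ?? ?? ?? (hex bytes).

D0: mem[0x20..0x24] <- [34 b9 d3 22 fa]
D1: mem[0x07..0x09] <- [92 66 34]
D2: mem[0x0f..0x12] <- [68 57 08 f8]
D3: mem[0x05..0x07] <- [08 f8 68]
D4: mem[0x00..0x05] <- [68 57 08 f8 fa 0c]
query mem[0x0f]=0x68, mem[0x06]=0xf8, mem[0x01]=0x57

MEM[0x0f,0x06,0x01] = 68 f8 57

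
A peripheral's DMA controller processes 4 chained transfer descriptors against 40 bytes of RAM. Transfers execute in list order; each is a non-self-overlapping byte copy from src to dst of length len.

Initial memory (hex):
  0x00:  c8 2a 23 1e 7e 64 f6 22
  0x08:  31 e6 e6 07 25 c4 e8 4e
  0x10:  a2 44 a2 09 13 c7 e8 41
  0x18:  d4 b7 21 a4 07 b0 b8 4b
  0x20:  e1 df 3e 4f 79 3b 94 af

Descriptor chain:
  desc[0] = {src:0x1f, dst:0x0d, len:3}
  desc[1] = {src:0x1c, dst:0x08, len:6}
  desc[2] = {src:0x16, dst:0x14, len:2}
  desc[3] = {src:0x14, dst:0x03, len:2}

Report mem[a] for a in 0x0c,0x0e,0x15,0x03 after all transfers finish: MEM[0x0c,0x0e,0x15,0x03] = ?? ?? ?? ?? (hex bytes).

  after D0: wrote 3B at 0x0d = 4be1df
  after D1: wrote 6B at 0x08 = 07b0b84be1df
  after D2: wrote 2B at 0x14 = e841
  after D3: wrote 2B at 0x03 = e841
query mem[0x0c]=0xe1, mem[0x0e]=0xe1, mem[0x15]=0x41, mem[0x03]=0xe8

MEM[0x0c,0x0e,0x15,0x03] = e1 e1 41 e8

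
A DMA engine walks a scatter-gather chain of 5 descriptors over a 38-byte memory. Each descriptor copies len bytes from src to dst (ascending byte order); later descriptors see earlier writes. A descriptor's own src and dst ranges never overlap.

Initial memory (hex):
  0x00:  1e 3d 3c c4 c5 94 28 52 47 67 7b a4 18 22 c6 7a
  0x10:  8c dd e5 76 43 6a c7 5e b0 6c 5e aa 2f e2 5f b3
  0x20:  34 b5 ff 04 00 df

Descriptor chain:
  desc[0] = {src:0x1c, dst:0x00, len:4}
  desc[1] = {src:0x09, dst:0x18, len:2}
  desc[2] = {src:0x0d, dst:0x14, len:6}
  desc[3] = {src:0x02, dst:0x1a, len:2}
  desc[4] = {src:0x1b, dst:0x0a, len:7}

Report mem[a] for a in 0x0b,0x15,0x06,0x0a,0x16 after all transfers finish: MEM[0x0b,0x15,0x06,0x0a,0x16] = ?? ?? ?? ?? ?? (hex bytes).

MEM[0x0b,0x15,0x06,0x0a,0x16] = 2f c6 28 b3 7a

[0] 0x1c->0x00 len=4 : 2f e2 5f b3
[1] 0x09->0x18 len=2 : 67 7b
[2] 0x0d->0x14 len=6 : 22 c6 7a 8c dd e5
[3] 0x02->0x1a len=2 : 5f b3
[4] 0x1b->0x0a len=7 : b3 2f e2 5f b3 34 b5
query mem[0x0b]=0x2f, mem[0x15]=0xc6, mem[0x06]=0x28, mem[0x0a]=0xb3, mem[0x16]=0x7a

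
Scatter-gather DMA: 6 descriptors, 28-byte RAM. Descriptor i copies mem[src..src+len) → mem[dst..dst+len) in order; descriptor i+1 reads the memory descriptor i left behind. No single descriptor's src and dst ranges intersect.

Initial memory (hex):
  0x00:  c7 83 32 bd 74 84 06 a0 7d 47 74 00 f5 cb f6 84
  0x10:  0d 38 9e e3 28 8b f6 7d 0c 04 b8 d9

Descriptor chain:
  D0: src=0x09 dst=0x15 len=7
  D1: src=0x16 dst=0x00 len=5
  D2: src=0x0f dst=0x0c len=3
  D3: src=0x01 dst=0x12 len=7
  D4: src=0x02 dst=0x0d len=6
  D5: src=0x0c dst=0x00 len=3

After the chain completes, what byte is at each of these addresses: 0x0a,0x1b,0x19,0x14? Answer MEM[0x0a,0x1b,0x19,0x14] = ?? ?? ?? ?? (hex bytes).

  after D0: wrote 7B at 0x15 = 477400f5cbf684
  after D1: wrote 5B at 0x00 = 7400f5cbf6
  after D2: wrote 3B at 0x0c = 840d38
  after D3: wrote 7B at 0x12 = 00f5cbf68406a0
  after D4: wrote 6B at 0x0d = f5cbf68406a0
  after D5: wrote 3B at 0x00 = 84f5cb
query mem[0x0a]=0x74, mem[0x1b]=0x84, mem[0x19]=0xcb, mem[0x14]=0xcb

MEM[0x0a,0x1b,0x19,0x14] = 74 84 cb cb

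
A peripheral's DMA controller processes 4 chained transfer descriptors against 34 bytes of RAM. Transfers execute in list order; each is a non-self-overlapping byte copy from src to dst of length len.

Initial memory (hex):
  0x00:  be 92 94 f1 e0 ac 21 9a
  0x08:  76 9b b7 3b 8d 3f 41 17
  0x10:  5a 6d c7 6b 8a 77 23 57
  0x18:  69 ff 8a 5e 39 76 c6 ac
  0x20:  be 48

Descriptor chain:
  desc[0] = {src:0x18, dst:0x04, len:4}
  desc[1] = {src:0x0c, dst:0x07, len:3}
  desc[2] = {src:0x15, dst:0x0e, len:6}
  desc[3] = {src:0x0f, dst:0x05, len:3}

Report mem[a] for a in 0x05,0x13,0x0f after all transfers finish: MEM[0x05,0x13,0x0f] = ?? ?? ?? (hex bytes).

MEM[0x05,0x13,0x0f] = 23 8a 23

  after D0: wrote 4B at 0x04 = 69ff8a5e
  after D1: wrote 3B at 0x07 = 8d3f41
  after D2: wrote 6B at 0x0e = 77235769ff8a
  after D3: wrote 3B at 0x05 = 235769
query mem[0x05]=0x23, mem[0x13]=0x8a, mem[0x0f]=0x23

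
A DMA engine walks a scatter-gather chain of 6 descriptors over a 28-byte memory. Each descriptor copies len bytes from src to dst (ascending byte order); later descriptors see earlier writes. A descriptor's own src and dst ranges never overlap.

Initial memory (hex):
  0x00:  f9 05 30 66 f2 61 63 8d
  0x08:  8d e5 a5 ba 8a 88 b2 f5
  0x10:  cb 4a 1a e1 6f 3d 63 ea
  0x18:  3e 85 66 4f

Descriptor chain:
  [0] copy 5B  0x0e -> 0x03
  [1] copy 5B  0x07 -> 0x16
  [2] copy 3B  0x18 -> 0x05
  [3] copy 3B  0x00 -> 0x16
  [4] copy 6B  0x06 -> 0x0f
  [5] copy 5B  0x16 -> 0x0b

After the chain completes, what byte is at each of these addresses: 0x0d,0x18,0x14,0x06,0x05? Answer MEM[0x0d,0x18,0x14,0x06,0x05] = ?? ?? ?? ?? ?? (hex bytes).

[0] 0x0e->0x03 len=5 : b2 f5 cb 4a 1a
[1] 0x07->0x16 len=5 : 1a 8d e5 a5 ba
[2] 0x18->0x05 len=3 : e5 a5 ba
[3] 0x00->0x16 len=3 : f9 05 30
[4] 0x06->0x0f len=6 : a5 ba 8d e5 a5 ba
[5] 0x16->0x0b len=5 : f9 05 30 a5 ba
query mem[0x0d]=0x30, mem[0x18]=0x30, mem[0x14]=0xba, mem[0x06]=0xa5, mem[0x05]=0xe5

MEM[0x0d,0x18,0x14,0x06,0x05] = 30 30 ba a5 e5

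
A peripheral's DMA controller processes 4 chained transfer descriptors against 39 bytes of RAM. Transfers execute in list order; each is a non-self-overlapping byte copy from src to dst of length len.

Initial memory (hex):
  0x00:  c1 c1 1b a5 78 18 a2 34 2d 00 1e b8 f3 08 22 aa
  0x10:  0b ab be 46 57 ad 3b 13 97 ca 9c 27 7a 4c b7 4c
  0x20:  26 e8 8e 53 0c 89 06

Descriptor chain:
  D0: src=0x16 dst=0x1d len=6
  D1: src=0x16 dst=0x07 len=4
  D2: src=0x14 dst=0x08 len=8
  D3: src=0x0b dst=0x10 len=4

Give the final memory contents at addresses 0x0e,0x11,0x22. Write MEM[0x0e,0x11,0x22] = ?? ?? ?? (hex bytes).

  after D0: wrote 6B at 0x1d = 3b1397ca9c27
  after D1: wrote 4B at 0x07 = 3b1397ca
  after D2: wrote 8B at 0x08 = 57ad3b1397ca9c27
  after D3: wrote 4B at 0x10 = 1397ca9c
query mem[0x0e]=0x9c, mem[0x11]=0x97, mem[0x22]=0x27

MEM[0x0e,0x11,0x22] = 9c 97 27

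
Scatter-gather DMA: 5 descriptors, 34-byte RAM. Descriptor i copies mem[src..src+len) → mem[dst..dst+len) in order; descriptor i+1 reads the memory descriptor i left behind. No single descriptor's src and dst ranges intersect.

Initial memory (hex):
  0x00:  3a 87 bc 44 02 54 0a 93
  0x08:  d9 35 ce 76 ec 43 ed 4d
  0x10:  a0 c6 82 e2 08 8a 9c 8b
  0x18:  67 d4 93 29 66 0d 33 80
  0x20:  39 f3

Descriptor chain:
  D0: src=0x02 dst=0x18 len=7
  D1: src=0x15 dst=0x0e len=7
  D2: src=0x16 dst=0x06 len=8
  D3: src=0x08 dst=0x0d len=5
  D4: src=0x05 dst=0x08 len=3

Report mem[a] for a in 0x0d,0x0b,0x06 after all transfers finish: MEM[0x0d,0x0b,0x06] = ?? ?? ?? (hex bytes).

MEM[0x0d,0x0b,0x06] = bc 54 9c

#0 dst[0x18+7] := {0xbc,0x44,0x02,0x54,0x0a,0x93,0xd9}
#1 dst[0x0e+7] := {0x8a,0x9c,0x8b,0xbc,0x44,0x02,0x54}
#2 dst[0x06+8] := {0x9c,0x8b,0xbc,0x44,0x02,0x54,0x0a,0x93}
#3 dst[0x0d+5] := {0xbc,0x44,0x02,0x54,0x0a}
#4 dst[0x08+3] := {0x54,0x9c,0x8b}
query mem[0x0d]=0xbc, mem[0x0b]=0x54, mem[0x06]=0x9c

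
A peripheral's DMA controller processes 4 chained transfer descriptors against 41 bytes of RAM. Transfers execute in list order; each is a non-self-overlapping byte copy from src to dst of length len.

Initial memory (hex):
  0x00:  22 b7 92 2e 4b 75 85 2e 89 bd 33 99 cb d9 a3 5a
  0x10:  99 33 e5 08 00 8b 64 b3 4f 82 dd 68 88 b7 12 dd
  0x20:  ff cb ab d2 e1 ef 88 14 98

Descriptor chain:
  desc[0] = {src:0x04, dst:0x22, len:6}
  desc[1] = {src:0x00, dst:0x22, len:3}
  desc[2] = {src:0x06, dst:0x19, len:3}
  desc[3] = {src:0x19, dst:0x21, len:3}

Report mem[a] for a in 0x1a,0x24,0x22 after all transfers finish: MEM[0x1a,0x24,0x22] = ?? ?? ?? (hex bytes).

  after D0: wrote 6B at 0x22 = 4b75852e89bd
  after D1: wrote 3B at 0x22 = 22b792
  after D2: wrote 3B at 0x19 = 852e89
  after D3: wrote 3B at 0x21 = 852e89
query mem[0x1a]=0x2e, mem[0x24]=0x92, mem[0x22]=0x2e

MEM[0x1a,0x24,0x22] = 2e 92 2e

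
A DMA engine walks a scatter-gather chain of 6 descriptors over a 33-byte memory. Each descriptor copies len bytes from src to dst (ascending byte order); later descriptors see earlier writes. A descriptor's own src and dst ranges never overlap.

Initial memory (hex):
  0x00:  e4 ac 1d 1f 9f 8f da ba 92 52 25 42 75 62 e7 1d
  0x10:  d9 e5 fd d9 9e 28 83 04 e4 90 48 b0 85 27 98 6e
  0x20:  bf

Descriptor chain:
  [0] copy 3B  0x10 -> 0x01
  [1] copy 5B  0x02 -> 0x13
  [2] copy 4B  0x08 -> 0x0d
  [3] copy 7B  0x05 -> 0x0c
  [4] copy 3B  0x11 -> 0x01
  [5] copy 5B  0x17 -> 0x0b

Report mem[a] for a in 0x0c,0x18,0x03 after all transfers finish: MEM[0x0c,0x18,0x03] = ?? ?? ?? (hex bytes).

#0 dst[0x01+3] := {0xd9,0xe5,0xfd}
#1 dst[0x13+5] := {0xe5,0xfd,0x9f,0x8f,0xda}
#2 dst[0x0d+4] := {0x92,0x52,0x25,0x42}
#3 dst[0x0c+7] := {0x8f,0xda,0xba,0x92,0x52,0x25,0x42}
#4 dst[0x01+3] := {0x25,0x42,0xe5}
#5 dst[0x0b+5] := {0xda,0xe4,0x90,0x48,0xb0}
query mem[0x0c]=0xe4, mem[0x18]=0xe4, mem[0x03]=0xe5

MEM[0x0c,0x18,0x03] = e4 e4 e5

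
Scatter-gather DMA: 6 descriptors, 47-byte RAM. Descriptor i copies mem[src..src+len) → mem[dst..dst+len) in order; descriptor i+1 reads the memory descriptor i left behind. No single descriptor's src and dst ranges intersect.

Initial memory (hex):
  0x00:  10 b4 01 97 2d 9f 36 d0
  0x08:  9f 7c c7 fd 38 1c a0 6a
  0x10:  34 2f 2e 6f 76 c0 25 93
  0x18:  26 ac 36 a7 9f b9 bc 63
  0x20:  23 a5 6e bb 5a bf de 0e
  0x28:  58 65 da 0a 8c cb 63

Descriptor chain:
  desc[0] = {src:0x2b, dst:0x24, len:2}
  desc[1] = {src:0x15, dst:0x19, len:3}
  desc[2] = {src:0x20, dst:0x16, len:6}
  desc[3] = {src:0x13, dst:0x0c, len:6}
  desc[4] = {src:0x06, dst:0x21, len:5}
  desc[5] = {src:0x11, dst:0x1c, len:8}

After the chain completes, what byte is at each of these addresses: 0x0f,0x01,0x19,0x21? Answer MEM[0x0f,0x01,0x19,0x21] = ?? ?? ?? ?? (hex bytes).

D0: mem[0x24..0x25] <- [0a 8c]
D1: mem[0x19..0x1b] <- [c0 25 93]
D2: mem[0x16..0x1b] <- [23 a5 6e bb 0a 8c]
D3: mem[0x0c..0x11] <- [6f 76 c0 23 a5 6e]
D4: mem[0x21..0x25] <- [36 d0 9f 7c c7]
D5: mem[0x1c..0x23] <- [6e 2e 6f 76 c0 23 a5 6e]
query mem[0x0f]=0x23, mem[0x01]=0xb4, mem[0x19]=0xbb, mem[0x21]=0x23

MEM[0x0f,0x01,0x19,0x21] = 23 b4 bb 23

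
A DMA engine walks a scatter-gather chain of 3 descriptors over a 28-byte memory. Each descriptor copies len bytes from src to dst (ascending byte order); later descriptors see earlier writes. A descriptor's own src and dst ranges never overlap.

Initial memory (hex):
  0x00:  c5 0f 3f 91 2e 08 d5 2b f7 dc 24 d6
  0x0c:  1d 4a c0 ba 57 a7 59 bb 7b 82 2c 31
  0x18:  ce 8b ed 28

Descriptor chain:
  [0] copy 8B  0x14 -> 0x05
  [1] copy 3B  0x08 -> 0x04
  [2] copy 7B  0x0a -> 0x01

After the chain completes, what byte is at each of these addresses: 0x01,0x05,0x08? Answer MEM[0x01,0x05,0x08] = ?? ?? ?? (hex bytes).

D0: mem[0x05..0x0c] <- [7b 82 2c 31 ce 8b ed 28]
D1: mem[0x04..0x06] <- [31 ce 8b]
D2: mem[0x01..0x07] <- [8b ed 28 4a c0 ba 57]
query mem[0x01]=0x8b, mem[0x05]=0xc0, mem[0x08]=0x31

MEM[0x01,0x05,0x08] = 8b c0 31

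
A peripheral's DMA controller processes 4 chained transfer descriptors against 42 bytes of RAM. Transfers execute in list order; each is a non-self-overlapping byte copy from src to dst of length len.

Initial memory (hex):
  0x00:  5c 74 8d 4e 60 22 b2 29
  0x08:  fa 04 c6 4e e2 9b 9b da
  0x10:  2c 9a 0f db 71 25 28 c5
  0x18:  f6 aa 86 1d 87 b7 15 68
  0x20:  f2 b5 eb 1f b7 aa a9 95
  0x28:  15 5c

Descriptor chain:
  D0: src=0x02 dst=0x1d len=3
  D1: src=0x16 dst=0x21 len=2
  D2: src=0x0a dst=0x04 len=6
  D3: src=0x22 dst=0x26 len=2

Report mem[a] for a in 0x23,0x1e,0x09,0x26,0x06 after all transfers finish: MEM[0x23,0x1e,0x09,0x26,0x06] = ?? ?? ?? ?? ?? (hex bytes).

MEM[0x23,0x1e,0x09,0x26,0x06] = 1f 4e da c5 e2

[0] 0x02->0x1d len=3 : 8d 4e 60
[1] 0x16->0x21 len=2 : 28 c5
[2] 0x0a->0x04 len=6 : c6 4e e2 9b 9b da
[3] 0x22->0x26 len=2 : c5 1f
query mem[0x23]=0x1f, mem[0x1e]=0x4e, mem[0x09]=0xda, mem[0x26]=0xc5, mem[0x06]=0xe2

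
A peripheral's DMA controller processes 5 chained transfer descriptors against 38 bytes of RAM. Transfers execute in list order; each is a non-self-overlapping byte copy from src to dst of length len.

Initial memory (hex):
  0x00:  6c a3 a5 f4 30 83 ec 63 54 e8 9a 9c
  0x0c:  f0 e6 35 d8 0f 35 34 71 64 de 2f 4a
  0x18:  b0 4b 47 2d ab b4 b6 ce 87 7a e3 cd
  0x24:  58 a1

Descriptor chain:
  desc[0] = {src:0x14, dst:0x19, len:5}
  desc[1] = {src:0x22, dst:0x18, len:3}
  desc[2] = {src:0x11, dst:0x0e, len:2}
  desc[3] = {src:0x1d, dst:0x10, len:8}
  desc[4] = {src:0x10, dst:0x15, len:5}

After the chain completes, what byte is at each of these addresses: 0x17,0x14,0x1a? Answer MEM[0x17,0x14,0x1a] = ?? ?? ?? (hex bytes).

MEM[0x17,0x14,0x1a] = ce 7a 58

#0 dst[0x19+5] := {0x64,0xde,0x2f,0x4a,0xb0}
#1 dst[0x18+3] := {0xe3,0xcd,0x58}
#2 dst[0x0e+2] := {0x35,0x34}
#3 dst[0x10+8] := {0xb0,0xb6,0xce,0x87,0x7a,0xe3,0xcd,0x58}
#4 dst[0x15+5] := {0xb0,0xb6,0xce,0x87,0x7a}
query mem[0x17]=0xce, mem[0x14]=0x7a, mem[0x1a]=0x58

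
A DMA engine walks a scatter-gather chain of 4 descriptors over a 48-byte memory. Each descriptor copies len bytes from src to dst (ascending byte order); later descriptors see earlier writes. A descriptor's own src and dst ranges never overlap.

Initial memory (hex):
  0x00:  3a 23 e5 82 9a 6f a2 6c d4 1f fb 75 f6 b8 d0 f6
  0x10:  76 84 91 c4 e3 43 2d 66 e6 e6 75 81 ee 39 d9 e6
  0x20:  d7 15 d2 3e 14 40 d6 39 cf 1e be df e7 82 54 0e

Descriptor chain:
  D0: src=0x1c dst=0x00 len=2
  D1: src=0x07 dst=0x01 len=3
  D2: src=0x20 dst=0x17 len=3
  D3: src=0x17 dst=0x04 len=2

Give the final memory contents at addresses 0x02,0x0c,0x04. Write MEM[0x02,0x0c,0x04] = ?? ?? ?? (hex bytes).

  after D0: wrote 2B at 0x00 = ee39
  after D1: wrote 3B at 0x01 = 6cd41f
  after D2: wrote 3B at 0x17 = d715d2
  after D3: wrote 2B at 0x04 = d715
query mem[0x02]=0xd4, mem[0x0c]=0xf6, mem[0x04]=0xd7

MEM[0x02,0x0c,0x04] = d4 f6 d7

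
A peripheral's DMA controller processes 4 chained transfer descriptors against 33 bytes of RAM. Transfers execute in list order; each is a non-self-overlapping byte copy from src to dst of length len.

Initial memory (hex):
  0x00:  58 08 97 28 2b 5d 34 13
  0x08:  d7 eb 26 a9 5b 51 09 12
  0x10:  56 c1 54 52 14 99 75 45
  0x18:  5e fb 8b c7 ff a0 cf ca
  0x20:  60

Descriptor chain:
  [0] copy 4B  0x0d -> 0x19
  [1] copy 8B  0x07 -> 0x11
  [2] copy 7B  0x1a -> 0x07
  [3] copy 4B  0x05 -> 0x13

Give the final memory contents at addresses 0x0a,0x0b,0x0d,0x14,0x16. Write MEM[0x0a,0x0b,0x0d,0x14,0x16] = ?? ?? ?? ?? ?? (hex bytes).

MEM[0x0a,0x0b,0x0d,0x14,0x16] = a0 cf 60 34 12

D0: mem[0x19..0x1c] <- [51 09 12 56]
D1: mem[0x11..0x18] <- [13 d7 eb 26 a9 5b 51 09]
D2: mem[0x07..0x0d] <- [09 12 56 a0 cf ca 60]
D3: mem[0x13..0x16] <- [5d 34 09 12]
query mem[0x0a]=0xa0, mem[0x0b]=0xcf, mem[0x0d]=0x60, mem[0x14]=0x34, mem[0x16]=0x12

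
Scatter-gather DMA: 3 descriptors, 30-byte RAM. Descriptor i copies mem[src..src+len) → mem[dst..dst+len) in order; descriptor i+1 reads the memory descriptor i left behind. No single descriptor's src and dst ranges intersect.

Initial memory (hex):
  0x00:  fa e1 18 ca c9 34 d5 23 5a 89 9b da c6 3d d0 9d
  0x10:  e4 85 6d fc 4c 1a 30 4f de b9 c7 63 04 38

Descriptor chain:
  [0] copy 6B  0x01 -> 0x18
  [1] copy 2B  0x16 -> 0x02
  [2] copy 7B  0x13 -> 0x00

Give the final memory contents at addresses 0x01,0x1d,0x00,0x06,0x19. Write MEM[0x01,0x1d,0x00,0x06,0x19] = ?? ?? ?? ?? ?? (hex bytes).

MEM[0x01,0x1d,0x00,0x06,0x19] = 4c d5 fc 18 18

#0 dst[0x18+6] := {0xe1,0x18,0xca,0xc9,0x34,0xd5}
#1 dst[0x02+2] := {0x30,0x4f}
#2 dst[0x00+7] := {0xfc,0x4c,0x1a,0x30,0x4f,0xe1,0x18}
query mem[0x01]=0x4c, mem[0x1d]=0xd5, mem[0x00]=0xfc, mem[0x06]=0x18, mem[0x19]=0x18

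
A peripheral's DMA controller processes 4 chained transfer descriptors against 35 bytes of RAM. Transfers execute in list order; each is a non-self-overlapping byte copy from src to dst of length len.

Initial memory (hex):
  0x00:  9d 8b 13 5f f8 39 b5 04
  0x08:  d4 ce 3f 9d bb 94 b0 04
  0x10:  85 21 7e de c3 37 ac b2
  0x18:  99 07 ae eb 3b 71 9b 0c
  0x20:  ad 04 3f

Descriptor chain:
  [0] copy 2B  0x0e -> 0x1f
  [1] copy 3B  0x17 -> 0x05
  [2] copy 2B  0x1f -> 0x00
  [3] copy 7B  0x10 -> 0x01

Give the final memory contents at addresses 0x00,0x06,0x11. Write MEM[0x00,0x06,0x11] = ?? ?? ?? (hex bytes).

#0 dst[0x1f+2] := {0xb0,0x04}
#1 dst[0x05+3] := {0xb2,0x99,0x07}
#2 dst[0x00+2] := {0xb0,0x04}
#3 dst[0x01+7] := {0x85,0x21,0x7e,0xde,0xc3,0x37,0xac}
query mem[0x00]=0xb0, mem[0x06]=0x37, mem[0x11]=0x21

MEM[0x00,0x06,0x11] = b0 37 21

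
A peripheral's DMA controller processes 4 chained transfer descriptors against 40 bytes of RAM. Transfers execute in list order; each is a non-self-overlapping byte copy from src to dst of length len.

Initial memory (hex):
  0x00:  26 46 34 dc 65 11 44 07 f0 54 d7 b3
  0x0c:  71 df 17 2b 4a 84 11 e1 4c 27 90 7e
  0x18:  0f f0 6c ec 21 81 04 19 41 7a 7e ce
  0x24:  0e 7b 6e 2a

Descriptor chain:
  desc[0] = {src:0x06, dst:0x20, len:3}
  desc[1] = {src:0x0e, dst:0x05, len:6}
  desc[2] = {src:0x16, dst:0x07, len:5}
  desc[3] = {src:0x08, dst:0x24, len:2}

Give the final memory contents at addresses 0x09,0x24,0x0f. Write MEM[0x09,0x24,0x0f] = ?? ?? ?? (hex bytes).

MEM[0x09,0x24,0x0f] = 0f 7e 2b

[0] 0x06->0x20 len=3 : 44 07 f0
[1] 0x0e->0x05 len=6 : 17 2b 4a 84 11 e1
[2] 0x16->0x07 len=5 : 90 7e 0f f0 6c
[3] 0x08->0x24 len=2 : 7e 0f
query mem[0x09]=0x0f, mem[0x24]=0x7e, mem[0x0f]=0x2b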